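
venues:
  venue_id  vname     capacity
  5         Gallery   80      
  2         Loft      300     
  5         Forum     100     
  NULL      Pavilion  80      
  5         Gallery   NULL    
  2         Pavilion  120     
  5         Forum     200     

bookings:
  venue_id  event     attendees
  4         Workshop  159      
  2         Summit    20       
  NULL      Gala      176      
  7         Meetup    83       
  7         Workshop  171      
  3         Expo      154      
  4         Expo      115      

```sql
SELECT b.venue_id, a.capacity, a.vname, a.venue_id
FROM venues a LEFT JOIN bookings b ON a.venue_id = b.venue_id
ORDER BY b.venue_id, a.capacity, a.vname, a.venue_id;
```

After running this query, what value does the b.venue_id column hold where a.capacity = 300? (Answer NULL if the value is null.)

2

LEFT JOIN keeps every row from `venues`; unmatched rows get NULL for `bookings`'s columns.
Matching on a.venue_id = b.venue_id. A NULL in a compared column never satisfies the condition.
Matched pairs: 2; unmatched a rows kept: 5.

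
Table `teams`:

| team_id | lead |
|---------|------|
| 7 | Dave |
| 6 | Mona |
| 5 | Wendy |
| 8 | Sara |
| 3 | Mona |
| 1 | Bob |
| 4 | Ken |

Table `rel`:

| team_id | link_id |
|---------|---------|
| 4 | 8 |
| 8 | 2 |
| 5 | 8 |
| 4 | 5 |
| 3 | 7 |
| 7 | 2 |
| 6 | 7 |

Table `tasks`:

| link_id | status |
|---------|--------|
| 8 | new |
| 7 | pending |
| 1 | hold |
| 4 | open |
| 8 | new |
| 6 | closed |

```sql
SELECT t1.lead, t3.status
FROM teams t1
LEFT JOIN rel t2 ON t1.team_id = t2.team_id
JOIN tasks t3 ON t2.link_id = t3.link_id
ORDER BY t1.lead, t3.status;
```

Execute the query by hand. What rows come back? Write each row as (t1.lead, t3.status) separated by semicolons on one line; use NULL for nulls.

(Ken, new); (Ken, new); (Mona, pending); (Mona, pending); (Wendy, new); (Wendy, new)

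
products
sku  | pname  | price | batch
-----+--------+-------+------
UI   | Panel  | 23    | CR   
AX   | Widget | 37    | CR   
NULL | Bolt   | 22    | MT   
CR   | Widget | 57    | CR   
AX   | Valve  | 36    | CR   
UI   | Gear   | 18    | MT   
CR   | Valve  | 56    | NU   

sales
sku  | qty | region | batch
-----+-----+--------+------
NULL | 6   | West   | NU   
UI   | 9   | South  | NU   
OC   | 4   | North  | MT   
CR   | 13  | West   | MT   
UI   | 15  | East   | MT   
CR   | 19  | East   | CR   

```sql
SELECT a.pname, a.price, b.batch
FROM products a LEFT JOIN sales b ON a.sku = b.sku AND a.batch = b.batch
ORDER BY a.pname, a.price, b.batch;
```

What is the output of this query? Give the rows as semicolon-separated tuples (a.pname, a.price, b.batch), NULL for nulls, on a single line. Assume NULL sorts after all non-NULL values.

(Bolt, 22, NULL); (Gear, 18, MT); (Panel, 23, NULL); (Valve, 36, NULL); (Valve, 56, NULL); (Widget, 37, NULL); (Widget, 57, CR)

LEFT JOIN keeps every row from `products`; unmatched rows get NULL for `sales`'s columns.
Matching on a.sku = b.sku AND a.batch = b.batch. A NULL in a compared column never satisfies the condition.
- a (sku=UI, batch=CR) has no partner → padded with NULL.
- a (sku=AX, batch=CR) has no partner → padded with NULL.
- a (sku=NULL, batch=MT) has no partner → padded with NULL.
- a (sku=CR, batch=CR) pairs with 1 row(s) of b.
- a (sku=AX, batch=CR) has no partner → padded with NULL.
- a (sku=UI, batch=MT) pairs with 1 row(s) of b.
- a (sku=CR, batch=NU) has no partner → padded with NULL.
After projecting and ordering:
a.pname | a.price | b.batch
Bolt | 22 | NULL
Gear | 18 | MT
Panel | 23 | NULL
Valve | 36 | NULL
Valve | 56 | NULL
Widget | 37 | NULL
Widget | 57 | CR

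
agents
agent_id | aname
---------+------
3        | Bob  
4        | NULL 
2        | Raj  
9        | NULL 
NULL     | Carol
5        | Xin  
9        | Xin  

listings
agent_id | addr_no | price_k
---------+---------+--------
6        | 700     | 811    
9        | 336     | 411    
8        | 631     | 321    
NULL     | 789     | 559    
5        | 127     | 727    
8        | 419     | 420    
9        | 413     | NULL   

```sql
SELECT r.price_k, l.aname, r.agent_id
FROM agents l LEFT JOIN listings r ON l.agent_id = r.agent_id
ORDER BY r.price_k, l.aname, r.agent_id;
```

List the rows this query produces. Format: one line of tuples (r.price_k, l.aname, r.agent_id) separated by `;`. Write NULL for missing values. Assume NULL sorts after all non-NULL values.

(411, Xin, 9); (411, NULL, 9); (727, Xin, 5); (NULL, Bob, NULL); (NULL, Carol, NULL); (NULL, Raj, NULL); (NULL, Xin, 9); (NULL, NULL, 9); (NULL, NULL, NULL)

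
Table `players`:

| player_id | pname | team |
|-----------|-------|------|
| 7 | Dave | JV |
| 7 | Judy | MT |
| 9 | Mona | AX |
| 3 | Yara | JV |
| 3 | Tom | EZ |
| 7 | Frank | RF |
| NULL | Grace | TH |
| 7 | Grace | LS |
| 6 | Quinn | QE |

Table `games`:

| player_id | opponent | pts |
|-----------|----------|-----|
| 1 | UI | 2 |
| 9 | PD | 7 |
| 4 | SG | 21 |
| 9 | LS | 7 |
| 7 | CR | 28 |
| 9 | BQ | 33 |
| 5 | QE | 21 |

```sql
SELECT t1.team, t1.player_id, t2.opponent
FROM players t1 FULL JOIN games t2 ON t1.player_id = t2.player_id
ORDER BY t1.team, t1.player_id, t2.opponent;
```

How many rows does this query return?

FULL OUTER JOIN keeps every row from both sides; unmatched rows get NULL for the other side's columns.
Matching on t1.player_id = t2.player_id. A NULL in a compared column never satisfies the condition.
Matched pairs: 7; unmatched t1 rows kept: 4; unmatched t2 rows kept: 3.
Total: 7 matched + 7 padded = 14 rows.

14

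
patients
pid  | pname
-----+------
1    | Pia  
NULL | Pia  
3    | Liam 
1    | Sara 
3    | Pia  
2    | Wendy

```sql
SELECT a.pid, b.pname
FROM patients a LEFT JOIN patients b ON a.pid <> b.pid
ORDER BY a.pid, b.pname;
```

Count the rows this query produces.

17

LEFT JOIN keeps every row from `patients a`; unmatched rows get NULL for `patients b`'s columns.
Matching on a.pid <> b.pid. A NULL in a compared column never satisfies the condition.
- a (pid=1) pairs with 3 row(s) of b.
- a (pid=NULL) has no partner → padded with NULL.
- a (pid=3) pairs with 3 row(s) of b.
- a (pid=1) pairs with 3 row(s) of b.
- a (pid=3) pairs with 3 row(s) of b.
- a (pid=2) pairs with 4 row(s) of b.
Total: 16 matched + 1 padded = 17 rows.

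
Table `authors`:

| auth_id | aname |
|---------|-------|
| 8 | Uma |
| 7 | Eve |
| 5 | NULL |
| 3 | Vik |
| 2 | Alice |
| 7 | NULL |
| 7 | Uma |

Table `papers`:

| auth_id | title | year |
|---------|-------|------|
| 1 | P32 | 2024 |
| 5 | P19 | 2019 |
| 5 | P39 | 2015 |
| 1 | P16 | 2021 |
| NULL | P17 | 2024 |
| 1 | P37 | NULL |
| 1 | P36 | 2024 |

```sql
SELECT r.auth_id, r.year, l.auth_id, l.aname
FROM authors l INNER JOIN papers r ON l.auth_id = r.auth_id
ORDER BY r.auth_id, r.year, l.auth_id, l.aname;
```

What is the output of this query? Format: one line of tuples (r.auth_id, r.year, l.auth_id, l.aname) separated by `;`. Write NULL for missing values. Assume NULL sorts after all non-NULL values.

INNER JOIN keeps only pairs where the ON condition holds.
Matching on l.auth_id = r.auth_id. A NULL in a compared column never satisfies the condition.
- auth_id=8: no matching r row, dropped.
- auth_id=7: no matching r row, dropped.
- auth_id=5: 2 matching r row(s), so 2 row(s) emitted.
- auth_id=3: no matching r row, dropped.
- auth_id=2: no matching r row, dropped.
- auth_id=7: no matching r row, dropped.
- auth_id=7: no matching r row, dropped.
After projecting and ordering:
r.auth_id | r.year | l.auth_id | l.aname
5 | 2015 | 5 | NULL
5 | 2019 | 5 | NULL

(5, 2015, 5, NULL); (5, 2019, 5, NULL)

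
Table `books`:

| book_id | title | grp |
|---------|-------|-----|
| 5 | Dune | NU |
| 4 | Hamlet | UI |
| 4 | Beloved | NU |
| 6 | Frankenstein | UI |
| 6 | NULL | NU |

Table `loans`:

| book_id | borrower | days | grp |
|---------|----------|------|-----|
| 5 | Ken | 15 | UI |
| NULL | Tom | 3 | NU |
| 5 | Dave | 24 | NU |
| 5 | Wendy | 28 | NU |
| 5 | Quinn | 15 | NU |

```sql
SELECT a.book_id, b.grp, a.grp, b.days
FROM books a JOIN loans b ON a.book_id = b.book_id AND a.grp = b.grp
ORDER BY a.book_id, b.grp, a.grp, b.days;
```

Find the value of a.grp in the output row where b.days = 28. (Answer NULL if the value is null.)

NU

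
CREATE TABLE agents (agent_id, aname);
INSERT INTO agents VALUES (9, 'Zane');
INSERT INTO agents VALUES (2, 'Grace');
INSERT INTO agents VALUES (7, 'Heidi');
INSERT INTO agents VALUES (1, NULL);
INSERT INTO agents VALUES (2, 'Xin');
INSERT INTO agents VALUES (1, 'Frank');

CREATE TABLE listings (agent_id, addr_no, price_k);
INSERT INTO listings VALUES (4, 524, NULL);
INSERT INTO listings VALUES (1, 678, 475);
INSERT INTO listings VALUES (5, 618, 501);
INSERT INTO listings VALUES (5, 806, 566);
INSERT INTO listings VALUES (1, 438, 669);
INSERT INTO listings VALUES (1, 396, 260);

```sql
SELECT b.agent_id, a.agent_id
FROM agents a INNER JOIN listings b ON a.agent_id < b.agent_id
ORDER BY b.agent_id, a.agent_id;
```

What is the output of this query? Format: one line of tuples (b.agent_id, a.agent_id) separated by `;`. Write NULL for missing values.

INNER JOIN keeps only pairs where the ON condition holds.
Matching on a.agent_id < b.agent_id.
- a (agent_id=9) has no partner → excluded.
- a (agent_id=2) pairs with 3 row(s) of b.
- a (agent_id=7) has no partner → excluded.
- a (agent_id=1) pairs with 3 row(s) of b.
- a (agent_id=2) pairs with 3 row(s) of b.
- a (agent_id=1) pairs with 3 row(s) of b.

(4, 1); (4, 1); (4, 2); (4, 2); (5, 1); (5, 1); (5, 1); (5, 1); (5, 2); (5, 2); (5, 2); (5, 2)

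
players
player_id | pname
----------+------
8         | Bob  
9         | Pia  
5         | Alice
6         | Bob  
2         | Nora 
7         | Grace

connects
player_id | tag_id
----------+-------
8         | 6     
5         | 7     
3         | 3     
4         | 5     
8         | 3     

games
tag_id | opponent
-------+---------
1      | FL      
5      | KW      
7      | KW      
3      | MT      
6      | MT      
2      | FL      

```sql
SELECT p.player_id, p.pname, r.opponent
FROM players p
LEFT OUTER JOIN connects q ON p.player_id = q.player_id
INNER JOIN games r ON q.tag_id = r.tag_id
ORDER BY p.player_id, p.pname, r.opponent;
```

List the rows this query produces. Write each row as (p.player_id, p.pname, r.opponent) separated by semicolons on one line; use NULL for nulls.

Evaluate left to right. First `players p LEFT JOIN connects q` on player_id: 7 row(s).
Then INNER JOIN `games r` on tag_id: keep only rows whose q.tag_id appears in r.

(5, Alice, KW); (8, Bob, MT); (8, Bob, MT)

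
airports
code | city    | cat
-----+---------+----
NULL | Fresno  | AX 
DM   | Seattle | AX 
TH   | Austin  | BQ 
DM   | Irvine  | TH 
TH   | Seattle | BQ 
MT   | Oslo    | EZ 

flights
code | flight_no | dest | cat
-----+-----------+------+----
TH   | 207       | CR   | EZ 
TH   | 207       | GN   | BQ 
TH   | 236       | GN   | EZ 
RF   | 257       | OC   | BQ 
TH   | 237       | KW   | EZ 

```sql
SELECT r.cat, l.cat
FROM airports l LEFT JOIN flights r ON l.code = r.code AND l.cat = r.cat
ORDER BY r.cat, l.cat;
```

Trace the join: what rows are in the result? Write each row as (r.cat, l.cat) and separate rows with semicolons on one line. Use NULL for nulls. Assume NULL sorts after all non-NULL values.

(BQ, BQ); (BQ, BQ); (NULL, AX); (NULL, AX); (NULL, EZ); (NULL, TH)

LEFT JOIN keeps every row from `airports`; unmatched rows get NULL for `flights`'s columns.
Matching on l.code = r.code AND l.cat = r.cat. A NULL in a compared column never satisfies the condition.
- l[0] code=NULL, cat=AX → no match; kept with NULLs on the r side.
- l[1] code=DM, cat=AX → no match; kept with NULLs on the r side.
- l[2] code=TH, cat=BQ → 1 match(es) in r → 1 row(s).
- l[3] code=DM, cat=TH → no match; kept with NULLs on the r side.
- l[4] code=TH, cat=BQ → 1 match(es) in r → 1 row(s).
- l[5] code=MT, cat=EZ → no match; kept with NULLs on the r side.
After projecting and ordering:
r.cat | l.cat
BQ | BQ
BQ | BQ
NULL | AX
NULL | AX
NULL | EZ
NULL | TH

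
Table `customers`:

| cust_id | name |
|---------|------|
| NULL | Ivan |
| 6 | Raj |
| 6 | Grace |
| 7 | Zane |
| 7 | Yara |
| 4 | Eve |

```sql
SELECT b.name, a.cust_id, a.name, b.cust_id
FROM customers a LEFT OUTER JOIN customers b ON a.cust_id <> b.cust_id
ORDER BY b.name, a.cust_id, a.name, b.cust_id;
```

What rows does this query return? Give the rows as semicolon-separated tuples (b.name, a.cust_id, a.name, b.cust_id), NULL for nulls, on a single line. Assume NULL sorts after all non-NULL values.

LEFT JOIN keeps every row from `customers a`; unmatched rows get NULL for `customers b`'s columns.
Matching on a.cust_id <> b.cust_id. A NULL in a compared column never satisfies the condition.
Matched pairs: 16; unmatched a rows kept: 1.

(Eve, 6, Grace, 4); (Eve, 6, Raj, 4); (Eve, 7, Yara, 4); (Eve, 7, Zane, 4); (Grace, 4, Eve, 6); (Grace, 7, Yara, 6); (Grace, 7, Zane, 6); (Raj, 4, Eve, 6); (Raj, 7, Yara, 6); (Raj, 7, Zane, 6); (Yara, 4, Eve, 7); (Yara, 6, Grace, 7); (Yara, 6, Raj, 7); (Zane, 4, Eve, 7); (Zane, 6, Grace, 7); (Zane, 6, Raj, 7); (NULL, NULL, Ivan, NULL)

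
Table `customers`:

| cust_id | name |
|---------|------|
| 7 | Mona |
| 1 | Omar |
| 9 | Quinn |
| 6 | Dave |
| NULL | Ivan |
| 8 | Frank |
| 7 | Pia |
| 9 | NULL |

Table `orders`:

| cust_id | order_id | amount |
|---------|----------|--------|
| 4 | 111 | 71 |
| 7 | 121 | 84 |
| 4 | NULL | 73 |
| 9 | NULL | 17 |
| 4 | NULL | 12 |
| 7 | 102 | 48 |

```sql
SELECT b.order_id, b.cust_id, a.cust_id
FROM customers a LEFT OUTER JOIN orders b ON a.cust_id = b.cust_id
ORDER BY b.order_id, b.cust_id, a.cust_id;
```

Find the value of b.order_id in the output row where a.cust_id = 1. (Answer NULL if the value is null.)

NULL

LEFT JOIN keeps every row from `customers`; unmatched rows get NULL for `orders`'s columns.
Matching on a.cust_id = b.cust_id. A NULL in a compared column never satisfies the condition.
Matched pairs: 6; unmatched a rows kept: 4.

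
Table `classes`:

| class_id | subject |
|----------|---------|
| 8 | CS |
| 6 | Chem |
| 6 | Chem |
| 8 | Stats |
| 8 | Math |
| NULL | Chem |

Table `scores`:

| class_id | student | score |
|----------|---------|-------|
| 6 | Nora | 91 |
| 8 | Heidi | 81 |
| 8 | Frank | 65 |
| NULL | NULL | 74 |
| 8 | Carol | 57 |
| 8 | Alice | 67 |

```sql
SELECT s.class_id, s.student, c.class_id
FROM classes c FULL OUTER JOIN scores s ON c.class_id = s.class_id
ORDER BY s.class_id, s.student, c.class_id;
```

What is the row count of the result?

FULL OUTER JOIN keeps every row from both sides; unmatched rows get NULL for the other side's columns.
Matching on c.class_id = s.class_id. A NULL in a compared column never satisfies the condition.
- c[0] class_id=8 → 4 match(es) in s → 4 row(s).
- c[1] class_id=6 → 1 match(es) in s → 1 row(s).
- c[2] class_id=6 → 1 match(es) in s → 1 row(s).
- c[3] class_id=8 → 4 match(es) in s → 4 row(s).
- c[4] class_id=8 → 4 match(es) in s → 4 row(s).
- c[5] class_id=NULL → no match; kept with NULLs on the s side.
- 1 row(s) from s found no c partner → padded with NULL.
Total: 14 matched + 2 padded = 16 rows.

16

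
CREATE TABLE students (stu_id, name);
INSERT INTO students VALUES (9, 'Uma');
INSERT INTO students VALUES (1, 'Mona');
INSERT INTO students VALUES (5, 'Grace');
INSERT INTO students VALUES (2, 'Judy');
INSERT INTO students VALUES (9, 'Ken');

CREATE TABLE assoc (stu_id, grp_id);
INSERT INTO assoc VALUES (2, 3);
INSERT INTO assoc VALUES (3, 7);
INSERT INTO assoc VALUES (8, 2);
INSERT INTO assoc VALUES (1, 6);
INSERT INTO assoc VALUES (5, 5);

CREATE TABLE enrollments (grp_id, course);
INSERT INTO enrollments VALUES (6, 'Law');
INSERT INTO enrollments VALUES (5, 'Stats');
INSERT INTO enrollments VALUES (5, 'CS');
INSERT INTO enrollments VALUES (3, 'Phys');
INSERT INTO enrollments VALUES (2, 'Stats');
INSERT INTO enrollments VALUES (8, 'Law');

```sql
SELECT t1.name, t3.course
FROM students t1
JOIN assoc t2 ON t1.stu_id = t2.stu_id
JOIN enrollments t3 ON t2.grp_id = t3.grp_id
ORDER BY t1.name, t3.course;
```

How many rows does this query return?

Joins associate left-to-right: students INNER JOIN assoc on stu_id gives 3 intermediate row(s).
Then INNER JOIN `enrollments t3` on grp_id: keep only rows whose t2.grp_id appears in t3.
Result: 4 row(s).

4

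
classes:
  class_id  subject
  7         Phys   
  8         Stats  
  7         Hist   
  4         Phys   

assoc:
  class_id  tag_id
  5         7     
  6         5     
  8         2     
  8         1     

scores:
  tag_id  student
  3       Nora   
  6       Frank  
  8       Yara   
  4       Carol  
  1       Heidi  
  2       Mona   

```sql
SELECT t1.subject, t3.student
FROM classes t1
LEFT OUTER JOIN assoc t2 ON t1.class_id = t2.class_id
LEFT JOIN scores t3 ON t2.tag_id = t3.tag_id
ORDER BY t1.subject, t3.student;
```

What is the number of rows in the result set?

Evaluate left to right. First `classes t1 LEFT JOIN assoc t2` on class_id: 5 row(s).
Then LEFT JOIN `scores t3` on tag_id: each of those 5 rows is kept; rows whose t2.tag_id has no match in t3 get NULL for t3's columns.
Result: 5 row(s).

5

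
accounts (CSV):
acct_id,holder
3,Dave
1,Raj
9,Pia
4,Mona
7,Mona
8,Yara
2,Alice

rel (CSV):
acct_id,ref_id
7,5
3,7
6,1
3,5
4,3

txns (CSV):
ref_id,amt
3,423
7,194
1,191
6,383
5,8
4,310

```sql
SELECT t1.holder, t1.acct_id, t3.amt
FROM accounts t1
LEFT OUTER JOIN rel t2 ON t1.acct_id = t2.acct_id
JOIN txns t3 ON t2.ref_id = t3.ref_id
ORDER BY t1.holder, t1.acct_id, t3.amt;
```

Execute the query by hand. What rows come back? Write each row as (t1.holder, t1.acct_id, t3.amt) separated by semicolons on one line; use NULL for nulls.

Evaluate left to right. First `accounts t1 LEFT JOIN rel t2` on acct_id: 8 row(s).
Then INNER JOIN `txns t3` on ref_id: keep only rows whose t2.ref_id appears in t3.

(Dave, 3, 8); (Dave, 3, 194); (Mona, 4, 423); (Mona, 7, 8)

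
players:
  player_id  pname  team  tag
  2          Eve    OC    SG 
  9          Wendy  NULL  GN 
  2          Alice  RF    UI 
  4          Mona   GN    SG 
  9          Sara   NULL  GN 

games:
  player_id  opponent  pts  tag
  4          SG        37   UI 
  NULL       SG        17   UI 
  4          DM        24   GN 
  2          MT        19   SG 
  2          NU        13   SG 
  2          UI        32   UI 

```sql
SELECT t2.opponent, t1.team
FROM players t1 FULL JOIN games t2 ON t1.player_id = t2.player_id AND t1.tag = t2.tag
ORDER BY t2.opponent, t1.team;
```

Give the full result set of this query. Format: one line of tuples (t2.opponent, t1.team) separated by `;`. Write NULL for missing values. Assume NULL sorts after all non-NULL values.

(DM, NULL); (MT, OC); (NU, OC); (SG, NULL); (SG, NULL); (UI, RF); (NULL, GN); (NULL, NULL); (NULL, NULL)

FULL OUTER JOIN keeps every row from both sides; unmatched rows get NULL for the other side's columns.
Matching on t1.player_id = t2.player_id AND t1.tag = t2.tag. A NULL in a compared column never satisfies the condition.
Matched pairs: 3; unmatched t1 rows kept: 3; unmatched t2 rows kept: 3.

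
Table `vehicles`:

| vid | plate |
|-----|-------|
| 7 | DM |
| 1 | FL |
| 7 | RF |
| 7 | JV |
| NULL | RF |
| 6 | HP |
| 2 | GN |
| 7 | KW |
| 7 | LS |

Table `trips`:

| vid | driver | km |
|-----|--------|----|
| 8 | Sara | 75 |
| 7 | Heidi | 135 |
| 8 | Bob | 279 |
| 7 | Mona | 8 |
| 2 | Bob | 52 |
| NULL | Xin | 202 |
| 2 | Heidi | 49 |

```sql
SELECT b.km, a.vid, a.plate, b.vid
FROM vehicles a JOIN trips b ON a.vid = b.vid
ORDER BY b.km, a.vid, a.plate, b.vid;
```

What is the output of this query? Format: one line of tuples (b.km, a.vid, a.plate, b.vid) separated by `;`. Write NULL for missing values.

(8, 7, DM, 7); (8, 7, JV, 7); (8, 7, KW, 7); (8, 7, LS, 7); (8, 7, RF, 7); (49, 2, GN, 2); (52, 2, GN, 2); (135, 7, DM, 7); (135, 7, JV, 7); (135, 7, KW, 7); (135, 7, LS, 7); (135, 7, RF, 7)

INNER JOIN keeps only pairs where the ON condition holds.
Matching on a.vid = b.vid. A NULL in a compared column never satisfies the condition.
Matched pairs: 12.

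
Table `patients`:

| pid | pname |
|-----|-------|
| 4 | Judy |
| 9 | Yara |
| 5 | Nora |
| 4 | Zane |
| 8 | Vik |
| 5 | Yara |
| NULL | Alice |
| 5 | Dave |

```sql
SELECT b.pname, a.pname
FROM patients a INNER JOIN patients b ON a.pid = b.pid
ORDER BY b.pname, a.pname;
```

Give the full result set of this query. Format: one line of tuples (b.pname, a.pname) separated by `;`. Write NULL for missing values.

INNER JOIN keeps only pairs where the ON condition holds.
Matching on a.pid = b.pid. A NULL in a compared column never satisfies the condition.
- a row (pid=4): matches 2 b row(s) → 2 output row(s).
- a row (pid=9): matches 1 b row(s) → 1 output row(s).
- a row (pid=5): matches 3 b row(s) → 3 output row(s).
- a row (pid=4): matches 2 b row(s) → 2 output row(s).
- a row (pid=8): matches 1 b row(s) → 1 output row(s).
- a row (pid=5): matches 3 b row(s) → 3 output row(s).
- a row (pid=NULL): no match → dropped.
- a row (pid=5): matches 3 b row(s) → 3 output row(s).

(Dave, Dave); (Dave, Nora); (Dave, Yara); (Judy, Judy); (Judy, Zane); (Nora, Dave); (Nora, Nora); (Nora, Yara); (Vik, Vik); (Yara, Dave); (Yara, Nora); (Yara, Yara); (Yara, Yara); (Zane, Judy); (Zane, Zane)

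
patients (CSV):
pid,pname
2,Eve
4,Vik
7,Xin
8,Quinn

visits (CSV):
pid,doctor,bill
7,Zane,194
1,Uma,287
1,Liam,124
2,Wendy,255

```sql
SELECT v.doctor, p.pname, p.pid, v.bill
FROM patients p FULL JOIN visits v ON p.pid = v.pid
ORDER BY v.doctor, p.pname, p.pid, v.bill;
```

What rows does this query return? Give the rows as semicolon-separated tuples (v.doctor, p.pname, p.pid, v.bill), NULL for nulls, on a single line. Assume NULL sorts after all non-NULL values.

(Liam, NULL, NULL, 124); (Uma, NULL, NULL, 287); (Wendy, Eve, 2, 255); (Zane, Xin, 7, 194); (NULL, Quinn, 8, NULL); (NULL, Vik, 4, NULL)

FULL OUTER JOIN keeps every row from both sides; unmatched rows get NULL for the other side's columns.
Matching on p.pid = v.pid.
- p[0] pid=2 → 1 match(es) in v → 1 row(s).
- p[1] pid=4 → no match; kept with NULLs on the v side.
- p[2] pid=7 → 1 match(es) in v → 1 row(s).
- p[3] pid=8 → no match; kept with NULLs on the v side.
- 2 v row(s) had no p match → kept, p columns NULL.
After projecting and ordering:
v.doctor | p.pname | p.pid | v.bill
Liam | NULL | NULL | 124
Uma | NULL | NULL | 287
Wendy | Eve | 2 | 255
Zane | Xin | 7 | 194
NULL | Quinn | 8 | NULL
NULL | Vik | 4 | NULL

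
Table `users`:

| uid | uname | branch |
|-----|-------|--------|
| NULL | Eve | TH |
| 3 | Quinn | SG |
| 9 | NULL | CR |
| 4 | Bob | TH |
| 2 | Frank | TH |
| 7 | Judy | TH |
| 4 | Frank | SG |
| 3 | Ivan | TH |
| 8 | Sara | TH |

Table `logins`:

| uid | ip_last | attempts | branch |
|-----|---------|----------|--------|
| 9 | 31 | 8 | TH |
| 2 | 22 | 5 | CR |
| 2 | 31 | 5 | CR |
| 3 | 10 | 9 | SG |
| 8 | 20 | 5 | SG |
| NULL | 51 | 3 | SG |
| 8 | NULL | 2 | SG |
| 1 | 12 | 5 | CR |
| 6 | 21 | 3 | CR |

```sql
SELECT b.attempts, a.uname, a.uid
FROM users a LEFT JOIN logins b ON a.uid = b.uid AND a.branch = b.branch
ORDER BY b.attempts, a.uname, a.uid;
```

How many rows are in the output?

9

LEFT JOIN keeps every row from `users`; unmatched rows get NULL for `logins`'s columns.
Matching on a.uid = b.uid AND a.branch = b.branch. A NULL in a compared column never satisfies the condition.
- uid=NULL, branch=TH: no b row matches, row kept with b columns NULL.
- uid=3, branch=SG: 1 matching b row(s), so 1 row(s) emitted.
- uid=9, branch=CR: no b row matches, row kept with b columns NULL.
- uid=4, branch=TH: no b row matches, row kept with b columns NULL.
- uid=2, branch=TH: no b row matches, row kept with b columns NULL.
- uid=7, branch=TH: no b row matches, row kept with b columns NULL.
- uid=4, branch=SG: no b row matches, row kept with b columns NULL.
- uid=3, branch=TH: no b row matches, row kept with b columns NULL.
- uid=8, branch=TH: no b row matches, row kept with b columns NULL.
Total: 1 matched + 8 padded = 9 rows.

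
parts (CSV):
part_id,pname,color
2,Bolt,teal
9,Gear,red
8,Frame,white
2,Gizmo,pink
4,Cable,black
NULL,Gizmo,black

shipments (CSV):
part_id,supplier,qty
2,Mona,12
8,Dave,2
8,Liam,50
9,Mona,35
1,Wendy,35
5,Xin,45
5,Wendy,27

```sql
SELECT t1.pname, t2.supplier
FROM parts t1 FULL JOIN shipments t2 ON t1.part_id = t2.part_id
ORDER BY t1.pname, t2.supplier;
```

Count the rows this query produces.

FULL OUTER JOIN keeps every row from both sides; unmatched rows get NULL for the other side's columns.
Matching on t1.part_id = t2.part_id. A NULL in a compared column never satisfies the condition.
- part_id=2: 1 matching t2 row(s), so 1 row(s) emitted.
- part_id=9: 1 matching t2 row(s), so 1 row(s) emitted.
- part_id=8: 2 matching t2 row(s), so 2 row(s) emitted.
- part_id=2: 1 matching t2 row(s), so 1 row(s) emitted.
- part_id=4: no t2 row matches, row kept with t2 columns NULL.
- part_id=NULL: no t2 row matches, row kept with t2 columns NULL.
- 3 t2 row(s) had no t1 match → kept, t1 columns NULL.
Total: 5 matched + 5 padded = 10 rows.

10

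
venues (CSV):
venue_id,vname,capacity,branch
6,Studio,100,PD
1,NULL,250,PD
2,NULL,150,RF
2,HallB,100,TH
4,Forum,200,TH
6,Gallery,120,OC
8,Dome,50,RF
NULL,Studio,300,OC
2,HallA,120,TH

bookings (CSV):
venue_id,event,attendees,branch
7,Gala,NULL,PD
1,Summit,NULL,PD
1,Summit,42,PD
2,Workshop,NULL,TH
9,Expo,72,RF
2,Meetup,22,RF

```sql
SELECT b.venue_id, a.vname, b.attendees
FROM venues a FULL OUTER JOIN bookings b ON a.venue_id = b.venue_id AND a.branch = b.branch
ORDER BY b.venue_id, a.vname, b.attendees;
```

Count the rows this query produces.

FULL OUTER JOIN keeps every row from both sides; unmatched rows get NULL for the other side's columns.
Matching on a.venue_id = b.venue_id AND a.branch = b.branch. A NULL in a compared column never satisfies the condition.
- a (venue_id=6, branch=PD) has no partner → padded with NULL.
- a (venue_id=1, branch=PD) pairs with 2 row(s) of b.
- a (venue_id=2, branch=RF) pairs with 1 row(s) of b.
- a (venue_id=2, branch=TH) pairs with 1 row(s) of b.
- a (venue_id=4, branch=TH) has no partner → padded with NULL.
- a (venue_id=6, branch=OC) has no partner → padded with NULL.
- a (venue_id=8, branch=RF) has no partner → padded with NULL.
- a (venue_id=NULL, branch=OC) has no partner → padded with NULL.
- a (venue_id=2, branch=TH) pairs with 1 row(s) of b.
- 2 b row(s) had no a match → kept, a columns NULL.
Total: 5 matched + 7 padded = 12 rows.

12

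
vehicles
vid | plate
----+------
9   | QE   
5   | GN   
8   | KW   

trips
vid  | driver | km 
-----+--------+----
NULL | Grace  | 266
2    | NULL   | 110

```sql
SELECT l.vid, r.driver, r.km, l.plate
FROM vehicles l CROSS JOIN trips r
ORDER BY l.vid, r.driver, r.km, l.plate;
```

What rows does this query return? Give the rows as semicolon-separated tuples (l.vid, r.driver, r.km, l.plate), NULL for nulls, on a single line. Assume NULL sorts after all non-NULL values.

CROSS JOIN pairs every row of `vehicles` with every row of `trips`: 3 × 2 = 6 rows.
After projecting and ordering:
l.vid | r.driver | r.km | l.plate
5 | Grace | 266 | GN
5 | NULL | 110 | GN
8 | Grace | 266 | KW
8 | NULL | 110 | KW
9 | Grace | 266 | QE
9 | NULL | 110 | QE

(5, Grace, 266, GN); (5, NULL, 110, GN); (8, Grace, 266, KW); (8, NULL, 110, KW); (9, Grace, 266, QE); (9, NULL, 110, QE)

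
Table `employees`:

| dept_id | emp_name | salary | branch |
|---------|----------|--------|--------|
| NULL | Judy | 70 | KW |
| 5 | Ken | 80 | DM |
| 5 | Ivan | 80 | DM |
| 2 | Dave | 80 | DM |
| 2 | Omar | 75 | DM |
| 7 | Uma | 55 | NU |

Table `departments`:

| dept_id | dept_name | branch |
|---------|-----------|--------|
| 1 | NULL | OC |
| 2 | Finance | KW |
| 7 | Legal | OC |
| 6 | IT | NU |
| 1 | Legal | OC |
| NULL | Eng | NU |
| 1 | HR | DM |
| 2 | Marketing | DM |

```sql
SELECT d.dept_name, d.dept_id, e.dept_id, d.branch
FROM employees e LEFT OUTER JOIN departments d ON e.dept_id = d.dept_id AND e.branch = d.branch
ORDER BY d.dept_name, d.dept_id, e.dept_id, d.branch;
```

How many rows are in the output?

LEFT JOIN keeps every row from `employees`; unmatched rows get NULL for `departments`'s columns.
Matching on e.dept_id = d.dept_id AND e.branch = d.branch. A NULL in a compared column never satisfies the condition.
- dept_id=NULL, branch=KW: no d row matches, row kept with d columns NULL.
- dept_id=5, branch=DM: no d row matches, row kept with d columns NULL.
- dept_id=5, branch=DM: no d row matches, row kept with d columns NULL.
- dept_id=2, branch=DM: 1 matching d row(s), so 1 row(s) emitted.
- dept_id=2, branch=DM: 1 matching d row(s), so 1 row(s) emitted.
- dept_id=7, branch=NU: no d row matches, row kept with d columns NULL.
Total: 2 matched + 4 padded = 6 rows.

6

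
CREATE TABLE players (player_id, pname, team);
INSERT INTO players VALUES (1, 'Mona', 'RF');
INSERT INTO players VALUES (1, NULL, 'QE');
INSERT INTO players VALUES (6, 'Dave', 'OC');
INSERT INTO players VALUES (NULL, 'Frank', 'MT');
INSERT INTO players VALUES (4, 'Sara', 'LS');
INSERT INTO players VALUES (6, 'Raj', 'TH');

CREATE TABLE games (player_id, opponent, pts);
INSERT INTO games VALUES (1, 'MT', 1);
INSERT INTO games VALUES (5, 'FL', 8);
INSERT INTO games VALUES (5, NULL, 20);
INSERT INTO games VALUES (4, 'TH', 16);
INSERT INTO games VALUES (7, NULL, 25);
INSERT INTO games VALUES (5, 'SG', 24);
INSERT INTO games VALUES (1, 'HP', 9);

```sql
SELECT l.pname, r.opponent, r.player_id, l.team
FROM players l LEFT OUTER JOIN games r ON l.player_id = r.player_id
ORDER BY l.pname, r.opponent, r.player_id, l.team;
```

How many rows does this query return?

LEFT JOIN keeps every row from `players`; unmatched rows get NULL for `games`'s columns.
Matching on l.player_id = r.player_id. A NULL in a compared column never satisfies the condition.
- l (player_id=1) pairs with 2 row(s) of r.
- l (player_id=1) pairs with 2 row(s) of r.
- l (player_id=6) has no partner → padded with NULL.
- l (player_id=NULL) has no partner → padded with NULL.
- l (player_id=4) pairs with 1 row(s) of r.
- l (player_id=6) has no partner → padded with NULL.
Total: 5 matched + 3 padded = 8 rows.

8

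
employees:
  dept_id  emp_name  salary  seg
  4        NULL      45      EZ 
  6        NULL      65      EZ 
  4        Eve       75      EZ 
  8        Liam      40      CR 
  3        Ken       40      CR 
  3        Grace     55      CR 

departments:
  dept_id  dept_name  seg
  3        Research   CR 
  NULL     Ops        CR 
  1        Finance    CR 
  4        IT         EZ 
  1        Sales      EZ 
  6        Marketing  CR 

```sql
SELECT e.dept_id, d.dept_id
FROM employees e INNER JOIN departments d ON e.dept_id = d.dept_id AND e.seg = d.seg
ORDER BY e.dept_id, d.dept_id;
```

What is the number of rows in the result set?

4

INNER JOIN keeps only pairs where the ON condition holds.
Matching on e.dept_id = d.dept_id AND e.seg = d.seg. A NULL in a compared column never satisfies the condition.
Matched pairs: 4.
Total: 4 rows.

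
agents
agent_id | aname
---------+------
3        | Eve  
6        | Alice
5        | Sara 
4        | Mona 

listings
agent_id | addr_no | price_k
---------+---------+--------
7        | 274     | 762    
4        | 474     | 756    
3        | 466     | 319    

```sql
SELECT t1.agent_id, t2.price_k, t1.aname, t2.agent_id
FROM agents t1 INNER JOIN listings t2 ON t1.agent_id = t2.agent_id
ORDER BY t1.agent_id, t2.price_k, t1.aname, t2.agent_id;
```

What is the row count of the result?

2

INNER JOIN keeps only pairs where the ON condition holds.
Matching on t1.agent_id = t2.agent_id.
Matched pairs: 2.
Total: 2 rows.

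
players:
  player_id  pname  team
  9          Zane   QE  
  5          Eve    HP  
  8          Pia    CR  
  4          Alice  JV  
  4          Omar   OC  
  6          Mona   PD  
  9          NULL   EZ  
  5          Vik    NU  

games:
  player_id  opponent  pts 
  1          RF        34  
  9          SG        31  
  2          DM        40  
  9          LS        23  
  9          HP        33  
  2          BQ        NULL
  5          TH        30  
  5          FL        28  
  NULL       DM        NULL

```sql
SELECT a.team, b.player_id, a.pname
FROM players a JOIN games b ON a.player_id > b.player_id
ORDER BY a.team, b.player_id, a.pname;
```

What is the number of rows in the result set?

32

INNER JOIN keeps only pairs where the ON condition holds.
Matching on a.player_id > b.player_id. A NULL in a compared column never satisfies the condition.
- a row (player_id=9): matches 5 b row(s) → 5 output row(s).
- a row (player_id=5): matches 3 b row(s) → 3 output row(s).
- a row (player_id=8): matches 5 b row(s) → 5 output row(s).
- a row (player_id=4): matches 3 b row(s) → 3 output row(s).
- a row (player_id=4): matches 3 b row(s) → 3 output row(s).
- a row (player_id=6): matches 5 b row(s) → 5 output row(s).
- a row (player_id=9): matches 5 b row(s) → 5 output row(s).
- a row (player_id=5): matches 3 b row(s) → 3 output row(s).
Total: 32 rows.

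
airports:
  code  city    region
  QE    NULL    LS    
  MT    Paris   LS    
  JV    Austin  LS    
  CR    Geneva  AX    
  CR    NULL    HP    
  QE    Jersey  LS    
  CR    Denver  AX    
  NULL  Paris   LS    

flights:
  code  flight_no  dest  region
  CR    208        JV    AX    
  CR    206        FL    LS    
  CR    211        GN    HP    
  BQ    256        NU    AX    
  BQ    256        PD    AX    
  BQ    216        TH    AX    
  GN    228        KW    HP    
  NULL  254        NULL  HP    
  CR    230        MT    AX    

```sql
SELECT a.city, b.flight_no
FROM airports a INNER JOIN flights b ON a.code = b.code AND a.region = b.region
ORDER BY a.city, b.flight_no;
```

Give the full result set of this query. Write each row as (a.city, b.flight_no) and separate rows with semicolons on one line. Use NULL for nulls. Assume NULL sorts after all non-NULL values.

(Denver, 208); (Denver, 230); (Geneva, 208); (Geneva, 230); (NULL, 211)

INNER JOIN keeps only pairs where the ON condition holds.
Matching on a.code = b.code AND a.region = b.region. A NULL in a compared column never satisfies the condition.
Matched pairs: 5.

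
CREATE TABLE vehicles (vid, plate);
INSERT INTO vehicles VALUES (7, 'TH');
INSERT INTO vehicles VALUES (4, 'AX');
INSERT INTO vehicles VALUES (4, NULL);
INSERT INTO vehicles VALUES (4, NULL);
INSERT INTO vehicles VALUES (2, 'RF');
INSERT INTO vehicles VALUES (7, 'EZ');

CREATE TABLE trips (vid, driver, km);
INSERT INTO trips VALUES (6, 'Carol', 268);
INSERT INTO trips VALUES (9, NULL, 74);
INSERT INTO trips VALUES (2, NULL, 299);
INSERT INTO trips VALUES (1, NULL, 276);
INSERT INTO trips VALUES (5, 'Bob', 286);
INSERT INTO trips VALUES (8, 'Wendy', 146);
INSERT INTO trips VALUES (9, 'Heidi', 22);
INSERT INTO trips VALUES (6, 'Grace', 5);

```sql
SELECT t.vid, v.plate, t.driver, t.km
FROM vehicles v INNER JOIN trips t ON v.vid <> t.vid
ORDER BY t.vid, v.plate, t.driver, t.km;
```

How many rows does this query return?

47

INNER JOIN keeps only pairs where the ON condition holds.
Matching on v.vid <> t.vid.
Matched pairs: 47.
Total: 47 rows.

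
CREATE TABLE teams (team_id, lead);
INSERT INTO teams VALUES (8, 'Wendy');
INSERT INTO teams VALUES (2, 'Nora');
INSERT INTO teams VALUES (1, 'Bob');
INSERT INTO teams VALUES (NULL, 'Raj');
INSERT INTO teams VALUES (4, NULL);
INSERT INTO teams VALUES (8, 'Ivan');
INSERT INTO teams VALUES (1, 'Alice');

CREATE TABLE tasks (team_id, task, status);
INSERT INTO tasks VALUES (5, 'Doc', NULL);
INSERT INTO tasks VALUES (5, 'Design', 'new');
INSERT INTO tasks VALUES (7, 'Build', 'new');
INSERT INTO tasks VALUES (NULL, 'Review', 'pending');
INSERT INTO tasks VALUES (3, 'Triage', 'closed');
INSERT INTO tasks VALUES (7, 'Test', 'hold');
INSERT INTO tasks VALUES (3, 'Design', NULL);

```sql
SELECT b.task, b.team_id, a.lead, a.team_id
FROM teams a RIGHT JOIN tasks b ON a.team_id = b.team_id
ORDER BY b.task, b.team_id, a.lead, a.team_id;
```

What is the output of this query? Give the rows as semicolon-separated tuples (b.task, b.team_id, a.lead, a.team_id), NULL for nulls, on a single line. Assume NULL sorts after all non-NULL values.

(Build, 7, NULL, NULL); (Design, 3, NULL, NULL); (Design, 5, NULL, NULL); (Doc, 5, NULL, NULL); (Review, NULL, NULL, NULL); (Test, 7, NULL, NULL); (Triage, 3, NULL, NULL)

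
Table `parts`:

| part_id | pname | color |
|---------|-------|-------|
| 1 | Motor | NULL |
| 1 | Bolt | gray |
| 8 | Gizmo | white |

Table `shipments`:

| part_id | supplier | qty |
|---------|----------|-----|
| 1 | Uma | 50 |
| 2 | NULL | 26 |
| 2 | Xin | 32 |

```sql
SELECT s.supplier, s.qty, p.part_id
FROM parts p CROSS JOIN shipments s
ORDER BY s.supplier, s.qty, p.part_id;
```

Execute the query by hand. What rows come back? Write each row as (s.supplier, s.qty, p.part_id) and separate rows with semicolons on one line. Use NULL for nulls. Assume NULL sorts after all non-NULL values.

(Uma, 50, 1); (Uma, 50, 1); (Uma, 50, 8); (Xin, 32, 1); (Xin, 32, 1); (Xin, 32, 8); (NULL, 26, 1); (NULL, 26, 1); (NULL, 26, 8)

CROSS JOIN pairs every row of `parts` with every row of `shipments`: 3 × 3 = 9 rows.
After projecting and ordering:
s.supplier | s.qty | p.part_id
Uma | 50 | 1
Uma | 50 | 1
Uma | 50 | 8
Xin | 32 | 1
Xin | 32 | 1
Xin | 32 | 8
NULL | 26 | 1
NULL | 26 | 1
NULL | 26 | 8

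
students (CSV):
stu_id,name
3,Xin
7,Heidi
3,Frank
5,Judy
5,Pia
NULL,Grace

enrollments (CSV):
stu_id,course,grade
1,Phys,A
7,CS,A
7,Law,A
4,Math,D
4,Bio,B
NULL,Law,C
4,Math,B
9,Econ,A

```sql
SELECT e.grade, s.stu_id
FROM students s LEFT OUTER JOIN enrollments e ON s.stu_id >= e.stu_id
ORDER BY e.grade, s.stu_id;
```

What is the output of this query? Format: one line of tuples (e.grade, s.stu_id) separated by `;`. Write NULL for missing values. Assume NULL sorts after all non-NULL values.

(A, 3); (A, 3); (A, 5); (A, 5); (A, 7); (A, 7); (A, 7); (B, 5); (B, 5); (B, 5); (B, 5); (B, 7); (B, 7); (D, 5); (D, 5); (D, 7); (NULL, NULL)

LEFT JOIN keeps every row from `students`; unmatched rows get NULL for `enrollments`'s columns.
Matching on s.stu_id >= e.stu_id. A NULL in a compared column never satisfies the condition.
Matched pairs: 16; unmatched s rows kept: 1.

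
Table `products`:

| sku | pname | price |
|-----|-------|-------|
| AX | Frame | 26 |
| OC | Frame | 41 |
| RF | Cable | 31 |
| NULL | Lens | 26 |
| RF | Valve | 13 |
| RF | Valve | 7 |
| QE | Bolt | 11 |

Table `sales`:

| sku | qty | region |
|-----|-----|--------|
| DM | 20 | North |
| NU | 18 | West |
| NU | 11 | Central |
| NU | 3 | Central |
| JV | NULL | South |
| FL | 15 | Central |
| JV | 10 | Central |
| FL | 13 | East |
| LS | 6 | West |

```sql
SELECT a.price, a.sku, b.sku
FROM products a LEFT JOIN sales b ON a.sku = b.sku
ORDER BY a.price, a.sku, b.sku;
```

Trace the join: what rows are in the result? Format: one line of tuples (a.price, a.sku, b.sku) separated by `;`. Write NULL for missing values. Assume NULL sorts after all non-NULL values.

(7, RF, NULL); (11, QE, NULL); (13, RF, NULL); (26, AX, NULL); (26, NULL, NULL); (31, RF, NULL); (41, OC, NULL)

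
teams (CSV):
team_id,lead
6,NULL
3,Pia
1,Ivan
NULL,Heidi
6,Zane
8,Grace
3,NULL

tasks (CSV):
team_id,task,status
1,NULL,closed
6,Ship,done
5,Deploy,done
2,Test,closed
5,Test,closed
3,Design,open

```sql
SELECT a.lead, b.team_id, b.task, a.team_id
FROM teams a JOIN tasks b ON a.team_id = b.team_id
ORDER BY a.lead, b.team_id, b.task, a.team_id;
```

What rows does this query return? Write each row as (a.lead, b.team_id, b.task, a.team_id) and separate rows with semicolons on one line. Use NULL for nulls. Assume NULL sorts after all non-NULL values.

(Ivan, 1, NULL, 1); (Pia, 3, Design, 3); (Zane, 6, Ship, 6); (NULL, 3, Design, 3); (NULL, 6, Ship, 6)

INNER JOIN keeps only pairs where the ON condition holds.
Matching on a.team_id = b.team_id. A NULL in a compared column never satisfies the condition.
- team_id=6: 1 matching b row(s), so 1 row(s) emitted.
- team_id=3: 1 matching b row(s), so 1 row(s) emitted.
- team_id=1: 1 matching b row(s), so 1 row(s) emitted.
- team_id=NULL: no matching b row, dropped.
- team_id=6: 1 matching b row(s), so 1 row(s) emitted.
- team_id=8: no matching b row, dropped.
- team_id=3: 1 matching b row(s), so 1 row(s) emitted.
After projecting and ordering:
a.lead | b.team_id | b.task | a.team_id
Ivan | 1 | NULL | 1
Pia | 3 | Design | 3
Zane | 6 | Ship | 6
NULL | 3 | Design | 3
NULL | 6 | Ship | 6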